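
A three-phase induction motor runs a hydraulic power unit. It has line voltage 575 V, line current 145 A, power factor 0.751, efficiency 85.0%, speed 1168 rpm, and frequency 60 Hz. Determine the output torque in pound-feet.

P_in = √3·V·I·cosφ = 1.732 × 575 × 145 × 0.751 = 108449 W
P_out = η·P_in = 0.85 × 108449 = 92182 W
n = 1168 rpm
ω = 2π×1168/60 = 122.3 rad/s
τ = P_out/ω = 92182/122.3 = 753.7 N·m
In lb·ft: 753.7/1.356 = 556 lb·ft

556 lb·ft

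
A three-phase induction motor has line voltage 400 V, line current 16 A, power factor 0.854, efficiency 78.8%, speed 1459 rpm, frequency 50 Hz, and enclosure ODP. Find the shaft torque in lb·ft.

P_in = √3·V·I·cosφ = 1.732 × 400 × 16 × 0.854 = 9466 W
P_out = η·P_in = 0.788 × 9466 = 7459 W
n = 1459 rpm
ω = 2π×1459/60 = 152.8 rad/s
τ = P_out/ω = 7459/152.8 = 48.82 N·m
In lb·ft: 48.82/1.356 = 36 lb·ft

36 lb·ft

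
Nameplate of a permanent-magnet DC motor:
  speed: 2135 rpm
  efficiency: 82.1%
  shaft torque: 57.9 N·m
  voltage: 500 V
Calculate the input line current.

31.5 A

ω = 2π×2135/60 = 223.6 rad/s; P_out = τω = 57.9 × 223.6 = 12946 W
P_in = P_out / η = 12946 / 0.821 = 15769 W
I = P_in / V = 15769 / 500 = 31.5 A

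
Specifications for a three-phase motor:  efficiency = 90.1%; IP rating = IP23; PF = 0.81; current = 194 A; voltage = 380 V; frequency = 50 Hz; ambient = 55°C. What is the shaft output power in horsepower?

P_in = √3·V·I·cosφ = 1.732 × 380 × 194 × 0.81 = 103423 W
P_out = η·P_in = 0.901 × 103423 = 93184 W
= 93184/746 = 125 HP

125 HP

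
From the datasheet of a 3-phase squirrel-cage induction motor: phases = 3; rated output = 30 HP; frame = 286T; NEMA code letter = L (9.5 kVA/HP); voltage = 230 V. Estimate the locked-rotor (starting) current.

715 A

S_LR = 9.5 × 30 = 285 kVA
I_LR = S_LR/(√3·V_L) = 285000/(1.732×230) = 715 A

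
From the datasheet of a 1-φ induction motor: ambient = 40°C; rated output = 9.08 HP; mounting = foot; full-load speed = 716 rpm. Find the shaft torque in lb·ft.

66.6 lb·ft

P_out = 9.08 × 746 = 6774 W
ω = 2π × 716/60 = 74.98 rad/s
τ = P_out/ω = 6774/74.98 = 90.34 N·m
In lb·ft: 90.34/1.356 = 66.6 lb·ft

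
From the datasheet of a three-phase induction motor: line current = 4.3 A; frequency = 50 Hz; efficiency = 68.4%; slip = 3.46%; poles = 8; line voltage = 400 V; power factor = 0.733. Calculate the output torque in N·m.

19.7 N·m

P_in = √3·V·I·cosφ = 1.732 × 400 × 4.3 × 0.733 = 2184 W
P_out = η·P_in = 0.684 × 2184 = 1494 W
n_s = 120×50/8 = 750 rpm; n = 750×(1−0.0346) = 724 rpm
ω = 2π×724/60 = 75.82 rad/s
τ = P_out/ω = 1494/75.82 = 19.7 N·m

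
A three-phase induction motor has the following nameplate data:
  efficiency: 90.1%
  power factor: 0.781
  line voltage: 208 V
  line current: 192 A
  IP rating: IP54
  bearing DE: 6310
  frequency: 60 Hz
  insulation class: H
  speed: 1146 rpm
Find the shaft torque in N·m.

406 N·m

P_in = √3·V·I·cosφ = 1.732 × 208 × 192 × 0.781 = 54021 W
P_out = η·P_in = 0.901 × 54021 = 48673 W
n = 1146 rpm
ω = 2π×1146/60 = 120 rad/s
τ = P_out/ω = 48673/120 = 406 N·m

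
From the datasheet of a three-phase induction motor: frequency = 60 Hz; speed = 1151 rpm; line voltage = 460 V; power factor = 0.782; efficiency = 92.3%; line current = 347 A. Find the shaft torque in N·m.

P_in = √3·V·I·cosφ = 1.732 × 460 × 347 × 0.782 = 216193 W
P_out = η·P_in = 0.923 × 216193 = 199546 W
n = 1151 rpm
ω = 2π×1151/60 = 120.5 rad/s
τ = P_out/ω = 199546/120.5 = 1660 N·m

1660 N·m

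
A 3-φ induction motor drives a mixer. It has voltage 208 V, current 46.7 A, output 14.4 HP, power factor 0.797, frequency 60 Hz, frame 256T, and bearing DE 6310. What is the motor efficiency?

P_out = 14.4 × 746 = 10742 W
P_in = √3·V_L·I_L·cosφ = 1.732 × 208 × 46.7 × 0.797 = 13409 W
η = P_out / P_in = 10742 / 13409 = 0.801 = 80.1%

80.1 %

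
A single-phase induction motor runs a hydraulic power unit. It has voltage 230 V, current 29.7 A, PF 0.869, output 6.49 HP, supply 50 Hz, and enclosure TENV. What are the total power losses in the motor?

P_in = V·I·cosφ = 230×29.7×0.869 = 5936 W
P_out = 6.49×746 = 4842 W
Losses = P_in − P_out = 5936 − 4842 = 1094 W

1.09 kW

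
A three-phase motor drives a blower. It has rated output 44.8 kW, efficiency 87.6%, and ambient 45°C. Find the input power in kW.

51.1 kW

P_out = 44800 W
P_in = P_out/η = 44800/0.876 = 51142 W = 51.1 kW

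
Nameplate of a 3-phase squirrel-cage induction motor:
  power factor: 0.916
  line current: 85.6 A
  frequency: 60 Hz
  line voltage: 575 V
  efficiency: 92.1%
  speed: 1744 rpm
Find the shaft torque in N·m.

394 N·m

P_in = √3·V·I·cosφ = 1.732 × 575 × 85.6 × 0.916 = 78088 W
P_out = η·P_in = 0.921 × 78088 = 71919 W
n = 1744 rpm
ω = 2π×1744/60 = 182.6 rad/s
τ = P_out/ω = 71919/182.6 = 394 N·m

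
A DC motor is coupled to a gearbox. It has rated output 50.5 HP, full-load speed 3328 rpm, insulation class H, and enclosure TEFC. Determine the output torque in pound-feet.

79.7 lb·ft

P_out = 50.5 × 746 = 37673 W
ω = 2π × 3328/60 = 348.5 rad/s
τ = P_out/ω = 37673/348.5 = 108.1 N·m
In lb·ft: 108.1/1.356 = 79.7 lb·ft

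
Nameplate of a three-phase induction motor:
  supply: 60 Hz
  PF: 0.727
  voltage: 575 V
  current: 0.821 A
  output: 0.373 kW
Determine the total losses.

221 W

P_in = √3·V·I·cosφ = 1.732×575×0.821×0.727 = 594 W
P_out = 373 W
Losses = P_in − P_out = 594 − 373 = 221 W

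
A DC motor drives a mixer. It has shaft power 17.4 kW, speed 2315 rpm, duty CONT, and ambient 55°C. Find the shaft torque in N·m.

ω = 2π × 2315/60 = 242.4 rad/s
τ = P/ω = 17400/242.4 = 71.8 N·m

71.8 N·m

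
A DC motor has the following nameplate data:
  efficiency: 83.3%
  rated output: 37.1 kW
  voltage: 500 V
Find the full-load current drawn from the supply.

89.1 A

P_out = 37.1 kW = 37100 W
P_in = P_out / η = 37100 / 0.833 = 44538 W
I = P_in / V = 44538 / 500 = 89.1 A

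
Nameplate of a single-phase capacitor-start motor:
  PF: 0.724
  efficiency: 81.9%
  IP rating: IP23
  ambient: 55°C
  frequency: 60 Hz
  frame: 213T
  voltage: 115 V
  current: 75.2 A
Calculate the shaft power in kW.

5.13 kW

P_in = V·I·cosφ = 115 × 75.2 × 0.724 = 6261 W
P_out = η·P_in = 0.819 × 6261 = 5128 W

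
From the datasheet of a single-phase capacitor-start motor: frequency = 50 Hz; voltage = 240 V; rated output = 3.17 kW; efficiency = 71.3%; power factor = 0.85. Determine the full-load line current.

21.8 A

P_out = 3.17 kW = 3170 W
P_in = P_out / η = 3170 / 0.713 = 4446 W
I = P_in / (V·cosφ) = 4446 / (240 × 0.85) = 21.8 A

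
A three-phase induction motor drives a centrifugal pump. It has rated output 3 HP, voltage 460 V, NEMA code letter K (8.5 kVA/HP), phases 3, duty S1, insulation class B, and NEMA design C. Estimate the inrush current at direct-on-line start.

32 A

S_LR = 8.5 × 3 = 25.5 kVA
I_LR = S_LR/(√3·V_L) = 25500/(1.732×460) = 32 A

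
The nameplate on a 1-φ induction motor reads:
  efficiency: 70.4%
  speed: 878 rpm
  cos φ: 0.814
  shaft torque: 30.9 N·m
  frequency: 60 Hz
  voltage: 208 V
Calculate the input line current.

ω = 2π×878/60 = 91.94 rad/s; P_out = τω = 30.9 × 91.94 = 2841 W
P_in = P_out / η = 2841 / 0.704 = 4036 W
I = P_in / (V·cosφ) = 4036 / (208 × 0.814) = 23.8 A

23.8 A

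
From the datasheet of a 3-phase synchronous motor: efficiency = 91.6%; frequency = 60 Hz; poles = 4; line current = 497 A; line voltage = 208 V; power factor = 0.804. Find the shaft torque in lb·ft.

P_in = √3·V·I·cosφ = 1.732 × 208 × 497 × 0.804 = 143954 W
P_out = η·P_in = 0.916 × 143954 = 131862 W
n = n_s = 120×60/4 = 1800 rpm (synchronous)
ω = 2π×1800/60 = 188.5 rad/s
τ = P_out/ω = 131862/188.5 = 699.5 N·m
In lb·ft: 699.5/1.356 = 516 lb·ft

516 lb·ft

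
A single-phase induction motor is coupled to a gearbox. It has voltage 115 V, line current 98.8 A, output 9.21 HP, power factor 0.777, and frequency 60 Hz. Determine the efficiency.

P_out = 9.21 × 746 = 6871 W
P_in = V·I·cosφ = 115 × 98.8 × 0.777 = 8828 W
η = P_out / P_in = 6871 / 8828 = 0.778 = 77.8%

77.8 %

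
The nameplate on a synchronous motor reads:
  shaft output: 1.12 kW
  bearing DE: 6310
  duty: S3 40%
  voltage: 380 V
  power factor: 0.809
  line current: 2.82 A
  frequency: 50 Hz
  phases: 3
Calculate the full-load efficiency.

P_out = 1.12 kW = 1120 W
P_in = √3·V_L·I_L·cosφ = 1.732 × 380 × 2.82 × 0.809 = 1502 W
η = P_out / P_in = 1120 / 1502 = 0.746 = 74.6%

74.6 %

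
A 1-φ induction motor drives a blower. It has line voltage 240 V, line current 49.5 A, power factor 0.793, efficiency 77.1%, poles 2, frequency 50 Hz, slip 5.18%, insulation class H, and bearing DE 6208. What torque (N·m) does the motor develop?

24.4 N·m

P_in = V·I·cosφ = 240 × 49.5 × 0.793 = 9421 W
P_out = η·P_in = 0.771 × 9421 = 7264 W
n_s = 120×50/2 = 3000 rpm; n = 3000×(1−0.0518) = 2845 rpm
ω = 2π×2845/60 = 297.9 rad/s
τ = P_out/ω = 7264/297.9 = 24.4 N·m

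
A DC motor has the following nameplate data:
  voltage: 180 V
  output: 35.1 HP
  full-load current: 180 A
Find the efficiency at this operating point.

80.8 %

P_out = 35.1 × 746 = 26185 W
P_in = V·I = 180 × 180 = 32400 W
η = P_out / P_in = 26185 / 32400 = 0.808 = 80.8%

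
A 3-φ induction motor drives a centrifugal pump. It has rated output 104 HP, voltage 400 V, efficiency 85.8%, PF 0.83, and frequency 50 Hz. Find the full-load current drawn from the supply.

157 A

P_out = 104 × 746 = 77584 W
P_in = P_out / η = 77584 / 0.858 = 90424 W
I_L = P_in / (√3·V_L·cosφ) = 90424 / (1.732 × 400 × 0.83) = 157 A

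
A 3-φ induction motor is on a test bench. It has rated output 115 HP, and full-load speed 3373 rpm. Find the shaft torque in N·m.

243 N·m

P_out = 115 × 746 = 85790 W
ω = 2π × 3373/60 = 353.2 rad/s
τ = P_out/ω = 85790/353.2 = 243 N·m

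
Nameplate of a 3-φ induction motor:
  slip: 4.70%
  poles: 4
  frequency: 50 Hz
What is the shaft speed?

1430 rpm

n_s = 120f/p = 120×50/4 = 1500 rpm
n = n_s(1 − s) = 1500 × (1 − 0.047) = 1430 rpm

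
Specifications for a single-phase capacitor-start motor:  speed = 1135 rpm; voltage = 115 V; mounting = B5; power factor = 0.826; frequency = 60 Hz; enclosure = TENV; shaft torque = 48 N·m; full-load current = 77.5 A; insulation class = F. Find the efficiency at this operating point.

77.5 %

ω = 2π × 1135/60 = 118.9 rad/s; P_out = τω = 48 × 118.9 = 5707 W
P_in = V·I·cosφ = 115 × 77.5 × 0.826 = 7362 W
η = P_out / P_in = 5707 / 7362 = 0.775 = 77.5%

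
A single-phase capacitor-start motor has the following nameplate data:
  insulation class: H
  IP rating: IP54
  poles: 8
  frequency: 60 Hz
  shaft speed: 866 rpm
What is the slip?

n_s = 120f/p = 120×60/8 = 900 rpm
s = (n_s − n)/n_s = (900 − 866)/900 = 0.0378

3.78 %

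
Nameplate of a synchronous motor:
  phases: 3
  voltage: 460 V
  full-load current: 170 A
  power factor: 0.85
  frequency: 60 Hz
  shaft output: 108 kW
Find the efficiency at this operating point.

93.8 %

P_out = 108 kW = 108000 W
P_in = √3·V_L·I_L·cosφ = 1.732 × 460 × 170 × 0.85 = 115126 W
η = P_out / P_in = 108000 / 115126 = 0.938 = 93.8%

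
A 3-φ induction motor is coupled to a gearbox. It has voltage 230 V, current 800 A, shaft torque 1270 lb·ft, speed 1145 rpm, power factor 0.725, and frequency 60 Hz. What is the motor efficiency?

89.4 %

τ = 1270 lb·ft × 1.356 = 1722 N·m
ω = 2π × 1145/60 = 119.9 rad/s; P_out = τω = 1722 × 119.9 = 206468 W
P_in = √3·V_L·I_L·cosφ = 1.732 × 230 × 800 × 0.725 = 231049 W
η = P_out / P_in = 206468 / 231049 = 0.894 = 89.4%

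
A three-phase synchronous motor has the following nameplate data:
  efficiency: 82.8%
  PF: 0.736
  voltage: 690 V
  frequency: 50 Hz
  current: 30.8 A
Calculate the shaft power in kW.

P_in = √3·V·I·cosφ = 1.732 × 690 × 30.8 × 0.736 = 27091 W
P_out = η·P_in = 0.828 × 27091 = 22431 W

22.4 kW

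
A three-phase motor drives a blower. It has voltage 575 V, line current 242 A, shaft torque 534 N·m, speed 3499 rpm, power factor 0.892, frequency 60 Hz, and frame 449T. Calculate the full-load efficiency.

ω = 2π × 3499/60 = 366.4 rad/s; P_out = τω = 534 × 366.4 = 195658 W
P_in = √3·V_L·I_L·cosφ = 1.732 × 575 × 242 × 0.892 = 214979 W
η = P_out / P_in = 195658 / 214979 = 0.910 = 91.0%

91.0 %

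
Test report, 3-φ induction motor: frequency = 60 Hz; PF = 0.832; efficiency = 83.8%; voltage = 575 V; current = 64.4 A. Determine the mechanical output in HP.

P_in = √3·V·I·cosφ = 1.732 × 575 × 64.4 × 0.832 = 53361 W
P_out = η·P_in = 0.838 × 53361 = 44717 W
= 44717/746 = 59.9 HP

59.9 HP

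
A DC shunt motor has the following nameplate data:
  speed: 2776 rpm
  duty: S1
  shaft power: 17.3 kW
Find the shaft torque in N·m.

59.5 N·m

ω = 2π × 2776/60 = 290.7 rad/s
τ = P/ω = 17300/290.7 = 59.5 N·m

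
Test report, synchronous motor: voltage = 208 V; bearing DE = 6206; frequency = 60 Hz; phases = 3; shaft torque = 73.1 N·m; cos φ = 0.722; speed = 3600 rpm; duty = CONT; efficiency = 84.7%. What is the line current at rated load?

125 A

ω = 2π×3600/60 = 377 rad/s; P_out = τω = 73.1 × 377 = 27559 W
P_in = P_out / η = 27559 / 0.847 = 32537 W
I_L = P_in / (√3·V_L·cosφ) = 32537 / (1.732 × 208 × 0.722) = 125 A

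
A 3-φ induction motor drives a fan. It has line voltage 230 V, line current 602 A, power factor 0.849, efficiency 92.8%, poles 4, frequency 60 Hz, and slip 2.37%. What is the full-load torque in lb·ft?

P_in = √3·V·I·cosφ = 1.732 × 230 × 602 × 0.849 = 203601 W
P_out = η·P_in = 0.928 × 203601 = 188942 W
n_s = 120×60/4 = 1800 rpm; n = 1800×(1−0.0237) = 1757 rpm
ω = 2π×1757/60 = 184 rad/s
τ = P_out/ω = 188942/184 = 1027 N·m
In lb·ft: 1027/1.356 = 757 lb·ft

757 lb·ft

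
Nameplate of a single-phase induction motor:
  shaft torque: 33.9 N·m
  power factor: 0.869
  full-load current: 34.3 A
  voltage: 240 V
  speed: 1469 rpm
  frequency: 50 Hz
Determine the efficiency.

72.9 %

ω = 2π × 1469/60 = 153.8 rad/s; P_out = τω = 33.9 × 153.8 = 5214 W
P_in = V·I·cosφ = 240 × 34.3 × 0.869 = 7154 W
η = P_out / P_in = 5214 / 7154 = 0.729 = 72.9%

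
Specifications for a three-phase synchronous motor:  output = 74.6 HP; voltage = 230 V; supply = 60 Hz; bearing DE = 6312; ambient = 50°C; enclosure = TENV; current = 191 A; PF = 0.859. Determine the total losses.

9710 W

P_in = √3·V·I·cosφ = 1.732×230×191×0.859 = 65359 W
P_out = 74.6×746 = 55652 W
Losses = P_in − P_out = 65359 − 55652 = 9707 W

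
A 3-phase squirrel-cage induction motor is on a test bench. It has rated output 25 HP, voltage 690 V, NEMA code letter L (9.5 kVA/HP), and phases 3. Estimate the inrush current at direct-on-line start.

S_LR = 9.5 × 25 = 237.5 kVA
I_LR = S_LR/(√3·V_L) = 237500/(1.732×690) = 199 A

199 A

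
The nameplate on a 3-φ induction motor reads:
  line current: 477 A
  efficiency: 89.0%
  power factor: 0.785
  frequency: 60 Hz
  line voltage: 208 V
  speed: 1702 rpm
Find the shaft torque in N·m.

P_in = √3·V·I·cosφ = 1.732 × 208 × 477 × 0.785 = 134896 W
P_out = η·P_in = 0.89 × 134896 = 120057 W
n = 1702 rpm
ω = 2π×1702/60 = 178.2 rad/s
τ = P_out/ω = 120057/178.2 = 674 N·m

674 N·m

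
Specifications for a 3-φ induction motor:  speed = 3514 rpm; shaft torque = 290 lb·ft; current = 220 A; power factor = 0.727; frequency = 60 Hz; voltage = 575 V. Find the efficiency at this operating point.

τ = 290 lb·ft × 1.356 = 393.2 N·m
ω = 2π × 3514/60 = 368 rad/s; P_out = τω = 393.2 × 368 = 144698 W
P_in = √3·V_L·I_L·cosφ = 1.732 × 575 × 220 × 0.727 = 159284 W
η = P_out / P_in = 144698 / 159284 = 0.908 = 90.8%

90.8 %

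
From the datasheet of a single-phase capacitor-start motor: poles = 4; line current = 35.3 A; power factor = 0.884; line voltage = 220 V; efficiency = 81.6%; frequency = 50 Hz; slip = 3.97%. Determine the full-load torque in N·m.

P_in = V·I·cosφ = 220 × 35.3 × 0.884 = 6865 W
P_out = η·P_in = 0.816 × 6865 = 5602 W
n_s = 120×50/4 = 1500 rpm; n = 1500×(1−0.0397) = 1440 rpm
ω = 2π×1440/60 = 150.8 rad/s
τ = P_out/ω = 5602/150.8 = 37.1 N·m

37.1 N·m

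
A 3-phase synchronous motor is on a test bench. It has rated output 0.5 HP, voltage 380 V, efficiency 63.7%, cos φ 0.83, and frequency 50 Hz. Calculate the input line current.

P_out = 0.5 × 746 = 373 W
P_in = P_out / η = 373 / 0.637 = 586 W
I_L = P_in / (√3·V_L·cosφ) = 586 / (1.732 × 380 × 0.83) = 1.07 A

1.07 A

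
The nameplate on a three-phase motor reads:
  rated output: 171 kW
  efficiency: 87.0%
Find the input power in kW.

P_out = 171000 W
P_in = P_out/η = 171000/0.87 = 196552 W = 197 kW

197 kW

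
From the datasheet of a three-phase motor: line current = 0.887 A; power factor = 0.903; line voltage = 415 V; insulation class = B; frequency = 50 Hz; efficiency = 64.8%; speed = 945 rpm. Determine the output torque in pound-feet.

P_in = √3·V·I·cosφ = 1.732 × 415 × 0.887 × 0.903 = 576 W
P_out = η·P_in = 0.648 × 576 = 373 W
n = 945 rpm
ω = 2π×945/60 = 98.96 rad/s
τ = P_out/ω = 373/98.96 = 3.769 N·m
In lb·ft: 3.769/1.356 = 2.78 lb·ft

2.78 lb·ft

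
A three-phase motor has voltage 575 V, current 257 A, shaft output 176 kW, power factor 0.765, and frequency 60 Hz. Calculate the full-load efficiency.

P_out = 176 kW = 176000 W
P_in = √3·V_L·I_L·cosφ = 1.732 × 575 × 257 × 0.765 = 195799 W
η = P_out / P_in = 176000 / 195799 = 0.899 = 89.9%

89.9 %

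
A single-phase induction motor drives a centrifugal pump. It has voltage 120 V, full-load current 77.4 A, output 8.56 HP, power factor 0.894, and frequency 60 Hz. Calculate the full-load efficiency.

76.9 %

P_out = 8.56 × 746 = 6386 W
P_in = V·I·cosφ = 120 × 77.4 × 0.894 = 8303 W
η = P_out / P_in = 6386 / 8303 = 0.769 = 76.9%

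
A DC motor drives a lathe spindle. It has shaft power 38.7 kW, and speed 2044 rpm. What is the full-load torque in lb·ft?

133 lb·ft

ω = 2π × 2044/60 = 214 rad/s
τ = P/ω = 38700/214 = 180.8 N·m
In lb·ft: 180.8/1.356 = 133 lb·ft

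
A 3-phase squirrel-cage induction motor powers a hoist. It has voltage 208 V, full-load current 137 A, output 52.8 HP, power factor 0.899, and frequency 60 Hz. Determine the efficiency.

P_out = 52.8 × 746 = 39389 W
P_in = √3·V_L·I_L·cosφ = 1.732 × 208 × 137 × 0.899 = 44370 W
η = P_out / P_in = 39389 / 44370 = 0.888 = 88.8%

88.8 %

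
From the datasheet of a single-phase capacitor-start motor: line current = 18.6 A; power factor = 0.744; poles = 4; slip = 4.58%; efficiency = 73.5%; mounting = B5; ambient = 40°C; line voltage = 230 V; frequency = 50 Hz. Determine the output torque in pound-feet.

P_in = V·I·cosφ = 230 × 18.6 × 0.744 = 3183 W
P_out = η·P_in = 0.735 × 3183 = 2340 W
n_s = 120×50/4 = 1500 rpm; n = 1500×(1−0.0458) = 1431 rpm
ω = 2π×1431/60 = 149.9 rad/s
τ = P_out/ω = 2340/149.9 = 15.61 N·m
In lb·ft: 15.61/1.356 = 11.5 lb·ft

11.5 lb·ft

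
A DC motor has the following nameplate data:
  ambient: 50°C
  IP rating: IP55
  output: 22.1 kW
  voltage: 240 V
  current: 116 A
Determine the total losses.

P_in = V·I = 240×116 = 27840 W
P_out = 22100 W
Losses = P_in − P_out = 27840 − 22100 = 5740 W

5740 W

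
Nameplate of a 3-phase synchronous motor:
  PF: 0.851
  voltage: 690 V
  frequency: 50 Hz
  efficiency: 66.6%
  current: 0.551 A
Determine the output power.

0.373 kW

P_in = √3·V·I·cosφ = 1.732 × 690 × 0.551 × 0.851 = 560 W
P_out = η·P_in = 0.666 × 560 = 373 W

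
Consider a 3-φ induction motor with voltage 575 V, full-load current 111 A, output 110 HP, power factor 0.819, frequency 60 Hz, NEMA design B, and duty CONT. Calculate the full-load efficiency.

P_out = 110 × 746 = 82060 W
P_in = √3·V_L·I_L·cosφ = 1.732 × 575 × 111 × 0.819 = 90536 W
η = P_out / P_in = 82060 / 90536 = 0.906 = 90.6%

90.6 %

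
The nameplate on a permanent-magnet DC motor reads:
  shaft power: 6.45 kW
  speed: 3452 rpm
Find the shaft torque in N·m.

17.8 N·m

ω = 2π × 3452/60 = 361.5 rad/s
τ = P/ω = 6450/361.5 = 17.8 N·m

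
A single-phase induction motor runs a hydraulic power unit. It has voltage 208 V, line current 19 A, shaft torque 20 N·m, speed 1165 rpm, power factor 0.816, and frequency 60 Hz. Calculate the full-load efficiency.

75.7 %

ω = 2π × 1165/60 = 122 rad/s; P_out = τω = 20 × 122 = 2440 W
P_in = V·I·cosφ = 208 × 19 × 0.816 = 3225 W
η = P_out / P_in = 2440 / 3225 = 0.757 = 75.7%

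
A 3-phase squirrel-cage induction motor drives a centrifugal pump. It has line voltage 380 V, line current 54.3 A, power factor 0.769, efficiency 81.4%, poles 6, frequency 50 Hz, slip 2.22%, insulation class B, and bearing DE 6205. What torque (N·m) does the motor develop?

P_in = √3·V·I·cosφ = 1.732 × 380 × 54.3 × 0.769 = 27483 W
P_out = η·P_in = 0.814 × 27483 = 22371 W
n_s = 120×50/6 = 1000 rpm; n = 1000×(1−0.0222) = 978 rpm
ω = 2π×978/60 = 102.4 rad/s
τ = P_out/ω = 22371/102.4 = 218 N·m

218 N·m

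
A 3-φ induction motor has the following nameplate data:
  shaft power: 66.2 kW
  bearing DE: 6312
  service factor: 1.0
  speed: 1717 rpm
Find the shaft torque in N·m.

368 N·m

ω = 2π × 1717/60 = 179.8 rad/s
τ = P/ω = 66200/179.8 = 368 N·m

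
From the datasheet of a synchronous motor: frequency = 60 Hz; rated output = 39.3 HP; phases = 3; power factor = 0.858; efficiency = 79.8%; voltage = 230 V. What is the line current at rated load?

107 A

P_out = 39.3 × 746 = 29318 W
P_in = P_out / η = 29318 / 0.798 = 36739 W
I_L = P_in / (√3·V_L·cosφ) = 36739 / (1.732 × 230 × 0.858) = 107 A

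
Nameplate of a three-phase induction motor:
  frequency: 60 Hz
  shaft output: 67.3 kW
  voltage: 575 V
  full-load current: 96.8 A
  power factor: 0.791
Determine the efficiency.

88.3 %

P_out = 67.3 kW = 67300 W
P_in = √3·V_L·I_L·cosφ = 1.732 × 575 × 96.8 × 0.791 = 76255 W
η = P_out / P_in = 67300 / 76255 = 0.883 = 88.3%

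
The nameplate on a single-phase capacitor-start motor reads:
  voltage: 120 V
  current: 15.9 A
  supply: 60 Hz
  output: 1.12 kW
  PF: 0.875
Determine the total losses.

P_in = V·I·cosφ = 120×15.9×0.875 = 1670 W
P_out = 1120 W
Losses = P_in − P_out = 1670 − 1120 = 550 W

550 W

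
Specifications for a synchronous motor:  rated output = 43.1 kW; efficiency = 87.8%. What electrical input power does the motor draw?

P_out = 43100 W
P_in = P_out/η = 43100/0.878 = 49089 W = 49.1 kW

49.1 kW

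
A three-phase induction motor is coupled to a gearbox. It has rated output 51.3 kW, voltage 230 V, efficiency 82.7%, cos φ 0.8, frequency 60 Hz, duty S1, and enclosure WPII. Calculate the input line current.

P_out = 51.3 kW = 51300 W
P_in = P_out / η = 51300 / 0.827 = 62031 W
I_L = P_in / (√3·V_L·cosφ) = 62031 / (1.732 × 230 × 0.8) = 195 A

195 A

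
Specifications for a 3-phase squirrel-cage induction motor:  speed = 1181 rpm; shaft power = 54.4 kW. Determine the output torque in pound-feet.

324 lb·ft

ω = 2π × 1181/60 = 123.7 rad/s
τ = P/ω = 54400/123.7 = 439.8 N·m
In lb·ft: 439.8/1.356 = 324 lb·ft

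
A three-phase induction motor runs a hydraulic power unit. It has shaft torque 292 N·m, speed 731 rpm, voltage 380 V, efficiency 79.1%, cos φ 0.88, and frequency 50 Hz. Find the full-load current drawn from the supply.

48.8 A

ω = 2π×731/60 = 76.55 rad/s; P_out = τω = 292 × 76.55 = 22353 W
P_in = P_out / η = 22353 / 0.791 = 28259 W
I_L = P_in / (√3·V_L·cosφ) = 28259 / (1.732 × 380 × 0.88) = 48.8 A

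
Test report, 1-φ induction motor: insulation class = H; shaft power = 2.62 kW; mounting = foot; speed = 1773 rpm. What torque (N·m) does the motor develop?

14.1 N·m

ω = 2π × 1773/60 = 185.7 rad/s
τ = P/ω = 2620/185.7 = 14.1 N·m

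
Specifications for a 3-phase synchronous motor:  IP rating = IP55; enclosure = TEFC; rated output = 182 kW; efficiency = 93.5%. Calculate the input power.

P_out = 182000 W
P_in = P_out/η = 182000/0.935 = 194652 W = 195 kW

195 kW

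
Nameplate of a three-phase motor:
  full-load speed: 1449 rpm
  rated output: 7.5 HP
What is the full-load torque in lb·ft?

27.2 lb·ft

P_out = 7.5 × 746 = 5595 W
ω = 2π × 1449/60 = 151.7 rad/s
τ = P_out/ω = 5595/151.7 = 36.88 N·m
In lb·ft: 36.88/1.356 = 27.2 lb·ft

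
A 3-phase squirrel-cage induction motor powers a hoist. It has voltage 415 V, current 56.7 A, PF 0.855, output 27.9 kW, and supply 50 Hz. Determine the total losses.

P_in = √3·V·I·cosφ = 1.732×415×56.7×0.855 = 34845 W
P_out = 27900 W
Losses = P_in − P_out = 34845 − 27900 = 6945 W

6.95 kW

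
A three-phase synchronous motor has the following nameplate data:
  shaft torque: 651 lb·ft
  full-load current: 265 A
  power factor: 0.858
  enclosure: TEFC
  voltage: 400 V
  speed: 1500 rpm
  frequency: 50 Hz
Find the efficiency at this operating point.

88.0 %

τ = 651 lb·ft × 1.356 = 882.8 N·m
ω = 2π × 1500/60 = 157.1 rad/s; P_out = τω = 882.8 × 157.1 = 138688 W
P_in = √3·V_L·I_L·cosφ = 1.732 × 400 × 265 × 0.858 = 157522 W
η = P_out / P_in = 138688 / 157522 = 0.880 = 88.0%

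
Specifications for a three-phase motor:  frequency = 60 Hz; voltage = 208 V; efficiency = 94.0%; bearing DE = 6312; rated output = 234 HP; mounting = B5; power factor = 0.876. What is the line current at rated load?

P_out = 234 × 746 = 174564 W
P_in = P_out / η = 174564 / 0.940 = 185706 W
I_L = P_in / (√3·V_L·cosφ) = 185706 / (1.732 × 208 × 0.876) = 588 A

588 A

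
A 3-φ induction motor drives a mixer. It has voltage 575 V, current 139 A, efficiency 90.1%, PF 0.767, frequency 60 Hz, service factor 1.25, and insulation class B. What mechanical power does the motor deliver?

P_in = √3·V·I·cosφ = 1.732 × 575 × 139 × 0.767 = 106176 W
P_out = η·P_in = 0.901 × 106176 = 95665 W

95.7 kW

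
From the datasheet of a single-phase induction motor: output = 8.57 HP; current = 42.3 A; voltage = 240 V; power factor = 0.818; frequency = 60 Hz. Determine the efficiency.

P_out = 8.57 × 746 = 6393 W
P_in = V·I·cosφ = 240 × 42.3 × 0.818 = 8304 W
η = P_out / P_in = 6393 / 8304 = 0.770 = 77.0%

77.0 %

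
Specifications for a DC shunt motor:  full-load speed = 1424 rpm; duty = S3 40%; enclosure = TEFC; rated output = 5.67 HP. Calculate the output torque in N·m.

P_out = 5.67 × 746 = 4230 W
ω = 2π × 1424/60 = 149.1 rad/s
τ = P_out/ω = 4230/149.1 = 28.4 N·m

28.4 N·m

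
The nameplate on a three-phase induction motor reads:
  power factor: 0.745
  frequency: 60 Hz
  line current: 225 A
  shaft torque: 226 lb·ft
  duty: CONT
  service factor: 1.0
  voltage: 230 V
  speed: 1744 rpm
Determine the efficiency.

83.8 %

τ = 226 lb·ft × 1.356 = 306.5 N·m
ω = 2π × 1744/60 = 182.6 rad/s; P_out = τω = 306.5 × 182.6 = 55967 W
P_in = √3·V_L·I_L·cosφ = 1.732 × 230 × 225 × 0.745 = 66775 W
η = P_out / P_in = 55967 / 66775 = 0.838 = 83.8%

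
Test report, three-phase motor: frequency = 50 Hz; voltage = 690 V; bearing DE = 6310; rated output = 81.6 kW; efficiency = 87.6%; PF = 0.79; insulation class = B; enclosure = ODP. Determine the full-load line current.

P_out = 81.6 kW = 81600 W
P_in = P_out / η = 81600 / 0.876 = 93151 W
I_L = P_in / (√3·V_L·cosφ) = 93151 / (1.732 × 690 × 0.79) = 98.7 A

98.7 A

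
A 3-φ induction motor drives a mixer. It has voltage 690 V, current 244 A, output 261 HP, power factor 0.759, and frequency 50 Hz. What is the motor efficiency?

P_out = 261 × 746 = 194706 W
P_in = √3·V_L·I_L·cosφ = 1.732 × 690 × 244 × 0.759 = 221324 W
η = P_out / P_in = 194706 / 221324 = 0.880 = 88.0%

88.0 %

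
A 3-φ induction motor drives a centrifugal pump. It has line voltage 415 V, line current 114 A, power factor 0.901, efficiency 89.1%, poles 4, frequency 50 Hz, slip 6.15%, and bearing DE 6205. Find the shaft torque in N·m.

446 N·m

P_in = √3·V·I·cosφ = 1.732 × 415 × 114 × 0.901 = 73829 W
P_out = η·P_in = 0.891 × 73829 = 65782 W
n_s = 120×50/4 = 1500 rpm; n = 1500×(1−0.0615) = 1408 rpm
ω = 2π×1408/60 = 147.4 rad/s
τ = P_out/ω = 65782/147.4 = 446 N·m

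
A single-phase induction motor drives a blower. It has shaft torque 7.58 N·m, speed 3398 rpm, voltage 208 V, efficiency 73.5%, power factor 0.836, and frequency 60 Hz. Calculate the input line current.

21.1 A

ω = 2π×3398/60 = 355.8 rad/s; P_out = τω = 7.58 × 355.8 = 2697 W
P_in = P_out / η = 2697 / 0.735 = 3669 W
I = P_in / (V·cosφ) = 3669 / (208 × 0.836) = 21.1 A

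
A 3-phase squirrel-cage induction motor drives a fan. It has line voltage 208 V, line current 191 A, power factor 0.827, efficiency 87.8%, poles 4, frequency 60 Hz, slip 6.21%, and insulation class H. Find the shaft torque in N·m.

283 N·m

P_in = √3·V·I·cosφ = 1.732 × 208 × 191 × 0.827 = 56905 W
P_out = η·P_in = 0.878 × 56905 = 49963 W
n_s = 120×60/4 = 1800 rpm; n = 1800×(1−0.0621) = 1688 rpm
ω = 2π×1688/60 = 176.8 rad/s
τ = P_out/ω = 49963/176.8 = 283 N·m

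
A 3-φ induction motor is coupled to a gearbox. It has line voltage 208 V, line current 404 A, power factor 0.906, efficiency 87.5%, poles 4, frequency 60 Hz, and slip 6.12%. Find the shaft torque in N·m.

652 N·m

P_in = √3·V·I·cosφ = 1.732 × 208 × 404 × 0.906 = 131862 W
P_out = η·P_in = 0.875 × 131862 = 115379 W
n_s = 120×60/4 = 1800 rpm; n = 1800×(1−0.0612) = 1690 rpm
ω = 2π×1690/60 = 177 rad/s
τ = P_out/ω = 115379/177 = 652 N·m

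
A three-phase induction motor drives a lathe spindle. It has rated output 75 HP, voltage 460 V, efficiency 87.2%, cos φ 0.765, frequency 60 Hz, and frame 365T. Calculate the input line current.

105 A

P_out = 75 × 746 = 55950 W
P_in = P_out / η = 55950 / 0.872 = 64163 W
I_L = P_in / (√3·V_L·cosφ) = 64163 / (1.732 × 460 × 0.765) = 105 A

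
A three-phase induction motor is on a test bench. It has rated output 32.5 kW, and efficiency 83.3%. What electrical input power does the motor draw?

P_out = 32500 W
P_in = P_out/η = 32500/0.833 = 39016 W = 39 kW

39 kW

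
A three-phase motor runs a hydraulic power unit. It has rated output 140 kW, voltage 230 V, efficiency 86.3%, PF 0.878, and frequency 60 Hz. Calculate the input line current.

464 A

P_out = 140 kW = 140000 W
P_in = P_out / η = 140000 / 0.863 = 162225 W
I_L = P_in / (√3·V_L·cosφ) = 162225 / (1.732 × 230 × 0.878) = 464 A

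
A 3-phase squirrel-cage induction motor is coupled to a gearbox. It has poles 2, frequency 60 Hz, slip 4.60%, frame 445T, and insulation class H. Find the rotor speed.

n_s = 120f/p = 120×60/2 = 3600 rpm
n = n_s(1 − s) = 3600 × (1 − 0.046) = 3434 rpm

3434 rpm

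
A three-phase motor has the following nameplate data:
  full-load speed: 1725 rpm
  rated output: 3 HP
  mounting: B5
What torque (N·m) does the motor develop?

P_out = 3 × 746 = 2238 W
ω = 2π × 1725/60 = 180.6 rad/s
τ = P_out/ω = 2238/180.6 = 12.4 N·m

12.4 N·m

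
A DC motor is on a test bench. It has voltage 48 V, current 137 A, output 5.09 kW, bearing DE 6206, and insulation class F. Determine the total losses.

P_in = V·I = 48×137 = 6576 W
P_out = 5090 W
Losses = P_in − P_out = 6576 − 5090 = 1486 W

1490 W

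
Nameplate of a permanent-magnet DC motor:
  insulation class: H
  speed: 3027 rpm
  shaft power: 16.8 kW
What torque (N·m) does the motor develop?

53 N·m

ω = 2π × 3027/60 = 317 rad/s
τ = P/ω = 16800/317 = 53 N·m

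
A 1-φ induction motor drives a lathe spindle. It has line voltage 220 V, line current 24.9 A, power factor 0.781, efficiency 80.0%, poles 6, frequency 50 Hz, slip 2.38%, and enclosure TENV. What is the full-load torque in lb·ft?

P_in = V·I·cosφ = 220 × 24.9 × 0.781 = 4278 W
P_out = η·P_in = 0.8 × 4278 = 3422 W
n_s = 120×50/6 = 1000 rpm; n = 1000×(1−0.0238) = 976 rpm
ω = 2π×976/60 = 102.2 rad/s
τ = P_out/ω = 3422/102.2 = 33.48 N·m
In lb·ft: 33.48/1.356 = 24.7 lb·ft

24.7 lb·ft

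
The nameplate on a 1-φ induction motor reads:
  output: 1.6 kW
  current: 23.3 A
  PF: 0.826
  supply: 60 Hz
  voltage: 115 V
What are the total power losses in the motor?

P_in = V·I·cosφ = 115×23.3×0.826 = 2213 W
P_out = 1600 W
Losses = P_in − P_out = 2213 − 1600 = 613 W

613 W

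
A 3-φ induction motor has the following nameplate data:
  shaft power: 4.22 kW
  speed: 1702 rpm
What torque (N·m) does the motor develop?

23.7 N·m

ω = 2π × 1702/60 = 178.2 rad/s
τ = P/ω = 4220/178.2 = 23.7 N·m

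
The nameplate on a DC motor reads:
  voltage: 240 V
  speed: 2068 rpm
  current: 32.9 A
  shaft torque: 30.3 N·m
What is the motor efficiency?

83.1 %

ω = 2π × 2068/60 = 216.6 rad/s; P_out = τω = 30.3 × 216.6 = 6563 W
P_in = V·I = 240 × 32.9 = 7896 W
η = P_out / P_in = 6563 / 7896 = 0.831 = 83.1%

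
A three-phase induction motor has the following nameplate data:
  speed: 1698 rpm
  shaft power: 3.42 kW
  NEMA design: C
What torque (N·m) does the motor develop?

19.2 N·m

ω = 2π × 1698/60 = 177.8 rad/s
τ = P/ω = 3420/177.8 = 19.2 N·m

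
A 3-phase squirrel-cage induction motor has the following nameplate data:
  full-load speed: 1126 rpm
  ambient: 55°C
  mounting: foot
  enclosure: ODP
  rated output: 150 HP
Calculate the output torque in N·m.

949 N·m

P_out = 150 × 746 = 111900 W
ω = 2π × 1126/60 = 117.9 rad/s
τ = P_out/ω = 111900/117.9 = 949 N·m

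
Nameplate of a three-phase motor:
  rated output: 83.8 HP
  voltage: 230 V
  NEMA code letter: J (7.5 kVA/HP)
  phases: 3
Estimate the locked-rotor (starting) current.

1580 A

S_LR = 7.5 × 83.8 = 628.5 kVA
I_LR = S_LR/(√3·V_L) = 628500/(1.732×230) = 1580 A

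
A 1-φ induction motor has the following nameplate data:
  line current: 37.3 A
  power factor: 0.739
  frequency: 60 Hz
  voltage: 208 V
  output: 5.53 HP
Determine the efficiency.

72.0 %

P_out = 5.53 × 746 = 4125 W
P_in = V·I·cosφ = 208 × 37.3 × 0.739 = 5733 W
η = P_out / P_in = 4125 / 5733 = 0.720 = 72.0%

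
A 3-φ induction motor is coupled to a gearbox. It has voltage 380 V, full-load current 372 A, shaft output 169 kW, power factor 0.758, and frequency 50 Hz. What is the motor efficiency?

P_out = 169 kW = 169000 W
P_in = √3·V_L·I_L·cosφ = 1.732 × 380 × 372 × 0.758 = 185585 W
η = P_out / P_in = 169000 / 185585 = 0.911 = 91.1%

91.1 %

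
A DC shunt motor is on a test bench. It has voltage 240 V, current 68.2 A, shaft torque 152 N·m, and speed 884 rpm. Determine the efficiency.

86.0 %

ω = 2π × 884/60 = 92.57 rad/s; P_out = τω = 152 × 92.57 = 14071 W
P_in = V·I = 240 × 68.2 = 16368 W
η = P_out / P_in = 14071 / 16368 = 0.860 = 86.0%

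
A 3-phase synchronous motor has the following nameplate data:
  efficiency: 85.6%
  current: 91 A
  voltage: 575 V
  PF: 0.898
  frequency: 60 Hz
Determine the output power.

P_in = √3·V·I·cosφ = 1.732 × 575 × 91 × 0.898 = 81383 W
P_out = η·P_in = 0.856 × 81383 = 69664 W

69.7 kW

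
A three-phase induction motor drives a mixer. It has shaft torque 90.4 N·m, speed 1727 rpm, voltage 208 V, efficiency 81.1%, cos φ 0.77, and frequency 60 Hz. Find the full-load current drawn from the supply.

ω = 2π×1727/60 = 180.9 rad/s; P_out = τω = 90.4 × 180.9 = 16353 W
P_in = P_out / η = 16353 / 0.811 = 20164 W
I_L = P_in / (√3·V_L·cosφ) = 20164 / (1.732 × 208 × 0.77) = 72.7 A

72.7 A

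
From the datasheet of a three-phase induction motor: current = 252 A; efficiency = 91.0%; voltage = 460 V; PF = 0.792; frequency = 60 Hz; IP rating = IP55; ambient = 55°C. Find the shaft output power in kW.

P_in = √3·V·I·cosφ = 1.732 × 460 × 252 × 0.792 = 159013 W
P_out = η·P_in = 0.91 × 159013 = 144702 W

145 kW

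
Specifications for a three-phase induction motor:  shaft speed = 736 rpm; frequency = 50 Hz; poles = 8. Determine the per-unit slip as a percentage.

1.9 %

n_s = 120f/p = 120×50/8 = 750 rpm
s = (n_s − n)/n_s = (750 − 736)/750 = 0.0187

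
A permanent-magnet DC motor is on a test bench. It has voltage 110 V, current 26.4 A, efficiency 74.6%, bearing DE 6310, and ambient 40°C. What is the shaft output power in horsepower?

2.9 HP

P_in = V·I = 110 × 26.4 = 2904 W
P_out = η·P_in = 0.746 × 2904 = 2166 W
= 2166/746 = 2.9 HP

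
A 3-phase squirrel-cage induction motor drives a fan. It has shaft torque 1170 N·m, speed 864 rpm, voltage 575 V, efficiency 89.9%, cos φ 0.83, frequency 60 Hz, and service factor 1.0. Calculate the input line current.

ω = 2π×864/60 = 90.48 rad/s; P_out = τω = 1170 × 90.48 = 105862 W
P_in = P_out / η = 105862 / 0.899 = 117755 W
I_L = P_in / (√3·V_L·cosφ) = 117755 / (1.732 × 575 × 0.83) = 142 A

142 A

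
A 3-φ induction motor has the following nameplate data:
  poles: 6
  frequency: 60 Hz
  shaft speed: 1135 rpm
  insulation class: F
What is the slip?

5.42 %

n_s = 120f/p = 120×60/6 = 1200 rpm
s = (n_s − n)/n_s = (1200 − 1135)/1200 = 0.0542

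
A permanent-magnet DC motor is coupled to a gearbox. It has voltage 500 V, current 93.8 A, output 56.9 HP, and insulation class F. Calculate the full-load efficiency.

P_out = 56.9 × 746 = 42447 W
P_in = V·I = 500 × 93.8 = 46900 W
η = P_out / P_in = 42447 / 46900 = 0.905 = 90.5%

90.5 %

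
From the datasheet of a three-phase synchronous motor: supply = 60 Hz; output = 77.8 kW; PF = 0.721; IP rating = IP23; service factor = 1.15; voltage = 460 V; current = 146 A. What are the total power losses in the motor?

6.07 kW

P_in = √3·V·I·cosφ = 1.732×460×146×0.721 = 83868 W
P_out = 77800 W
Losses = P_in − P_out = 83868 − 77800 = 6068 W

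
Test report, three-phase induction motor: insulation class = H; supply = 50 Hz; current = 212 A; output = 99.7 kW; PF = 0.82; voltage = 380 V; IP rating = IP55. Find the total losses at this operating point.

14.7 kW

P_in = √3·V·I·cosφ = 1.732×380×212×0.82 = 114415 W
P_out = 99700 W
Losses = P_in − P_out = 114415 − 99700 = 14715 W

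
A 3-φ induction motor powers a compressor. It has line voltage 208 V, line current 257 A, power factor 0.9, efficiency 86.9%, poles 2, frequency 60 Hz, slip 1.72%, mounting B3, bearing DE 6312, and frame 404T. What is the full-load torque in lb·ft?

144 lb·ft

P_in = √3·V·I·cosφ = 1.732 × 208 × 257 × 0.9 = 83327 W
P_out = η·P_in = 0.869 × 83327 = 72411 W
n_s = 120×60/2 = 3600 rpm; n = 3600×(1−0.0172) = 3538 rpm
ω = 2π×3538/60 = 370.5 rad/s
τ = P_out/ω = 72411/370.5 = 195.4 N·m
In lb·ft: 195.4/1.356 = 144 lb·ft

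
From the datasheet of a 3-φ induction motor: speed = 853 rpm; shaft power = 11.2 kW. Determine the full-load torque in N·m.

125 N·m

ω = 2π × 853/60 = 89.33 rad/s
τ = P/ω = 11200/89.33 = 125 N·m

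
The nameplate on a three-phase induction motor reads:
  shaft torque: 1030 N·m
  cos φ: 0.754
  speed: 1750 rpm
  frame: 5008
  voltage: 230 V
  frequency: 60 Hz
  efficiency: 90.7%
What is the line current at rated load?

693 A

ω = 2π×1750/60 = 183.3 rad/s; P_out = τω = 1030 × 183.3 = 188799 W
P_in = P_out / η = 188799 / 0.907 = 208158 W
I_L = P_in / (√3·V_L·cosφ) = 208158 / (1.732 × 230 × 0.754) = 693 A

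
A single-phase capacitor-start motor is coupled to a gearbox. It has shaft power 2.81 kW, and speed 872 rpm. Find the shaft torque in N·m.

30.8 N·m

ω = 2π × 872/60 = 91.32 rad/s
τ = P/ω = 2810/91.32 = 30.8 N·m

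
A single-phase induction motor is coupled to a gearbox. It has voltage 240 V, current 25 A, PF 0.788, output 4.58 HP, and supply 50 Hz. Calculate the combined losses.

1310 W

P_in = V·I·cosφ = 240×25×0.788 = 4728 W
P_out = 4.58×746 = 3417 W
Losses = P_in − P_out = 4728 − 3417 = 1311 W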